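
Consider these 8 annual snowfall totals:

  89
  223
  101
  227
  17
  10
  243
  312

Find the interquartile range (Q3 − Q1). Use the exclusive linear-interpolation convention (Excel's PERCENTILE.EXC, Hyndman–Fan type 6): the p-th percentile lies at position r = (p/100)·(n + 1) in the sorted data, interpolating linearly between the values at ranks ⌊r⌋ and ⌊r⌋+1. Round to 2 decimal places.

Sorted: 10, 17, 89, 101, 223, 227, 243, 312.
n = 8.
P25: r = 2.25; ranks 2–3 are 17, 89; interpolating gives 35.
P75: r = 6.75; ranks 6–7 are 227, 243; interpolating gives 239.
Difference: 239 − 35 = 204.

204.00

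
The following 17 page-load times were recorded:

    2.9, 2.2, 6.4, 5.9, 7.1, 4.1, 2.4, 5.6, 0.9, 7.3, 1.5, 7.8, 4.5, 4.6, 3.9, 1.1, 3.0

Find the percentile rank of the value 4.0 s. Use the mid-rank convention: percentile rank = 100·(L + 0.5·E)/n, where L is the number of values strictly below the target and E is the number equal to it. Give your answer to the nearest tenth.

47.1

Sorted: 0.9, 1.1, 1.5, 2.2, 2.4, 2.9, 3.0, 3.9, 4.1, 4.5, 4.6, 5.6, 5.9, 6.4, 7.1, 7.3, 7.8.
Count below 4.0: L = 8; count equal: E = 0; n = 17.
Percentile rank = 100·(8 + 0.5·0)/17 = 100·8/17 = 47.06.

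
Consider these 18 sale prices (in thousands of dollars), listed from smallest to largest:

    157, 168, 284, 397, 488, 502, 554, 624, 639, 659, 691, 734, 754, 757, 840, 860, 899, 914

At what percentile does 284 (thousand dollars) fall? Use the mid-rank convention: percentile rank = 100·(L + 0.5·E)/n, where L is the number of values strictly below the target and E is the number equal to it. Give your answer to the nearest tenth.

Count below 284: L = 2; count equal: E = 1; n = 18.
Percentile rank = 100·(2 + 0.5·1)/18 = 100·2.5/18 = 13.89.

13.9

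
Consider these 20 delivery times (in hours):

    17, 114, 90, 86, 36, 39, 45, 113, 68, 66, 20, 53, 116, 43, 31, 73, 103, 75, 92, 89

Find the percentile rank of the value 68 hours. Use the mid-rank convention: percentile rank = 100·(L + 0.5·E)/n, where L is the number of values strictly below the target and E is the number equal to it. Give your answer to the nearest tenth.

Sorted: 17, 20, 31, 36, 39, 43, 45, 53, 66, 68, 73, 75, 86, 89, 90, 92, 103, 113, 114, 116.
Count below 68: L = 9; count equal: E = 1; n = 20.
Percentile rank = 100·(9 + 0.5·1)/20 = 100·9.5/20 = 47.5.

47.5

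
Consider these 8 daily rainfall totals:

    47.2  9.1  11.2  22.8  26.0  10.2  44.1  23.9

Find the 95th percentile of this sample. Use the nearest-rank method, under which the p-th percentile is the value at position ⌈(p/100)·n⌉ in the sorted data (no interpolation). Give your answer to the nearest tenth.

47.2

Sorted: 9.1, 10.2, 11.2, 22.8, 23.9, 26.0, 44.1, 47.2.
n = 8.
Position = ⌈95/100 · 8⌉ = ⌈7.6⌉ = 8.
The value at rank 8 is 47.2.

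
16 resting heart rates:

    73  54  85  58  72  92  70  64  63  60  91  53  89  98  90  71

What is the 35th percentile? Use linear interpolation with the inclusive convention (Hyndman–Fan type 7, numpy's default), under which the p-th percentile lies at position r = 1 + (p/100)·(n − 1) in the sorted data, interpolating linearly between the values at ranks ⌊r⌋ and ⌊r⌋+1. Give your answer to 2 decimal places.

65.50

Sorted: 53, 54, 58, 60, 63, 64, 70, 71, 72, 73, 85, 89, 90, 91, 92, 98.
n = 16.
r = 1 + (35/100)·(16 − 1) = 1 + 5.25 = 6.25.
Rank 6 is 64 and rank 7 is 70.
Interpolate: 64 + 0.25·(70 − 64) = 64 + 0.25·6 = 65.5.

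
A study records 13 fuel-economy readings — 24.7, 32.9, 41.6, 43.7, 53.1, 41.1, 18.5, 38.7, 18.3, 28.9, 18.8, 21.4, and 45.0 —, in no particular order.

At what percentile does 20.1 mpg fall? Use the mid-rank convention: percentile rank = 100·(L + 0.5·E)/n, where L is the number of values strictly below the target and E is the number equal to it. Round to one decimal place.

Sorted: 18.3, 18.5, 18.8, 21.4, 24.7, 28.9, 32.9, 38.7, 41.1, 41.6, 43.7, 45.0, 53.1.
Count below 20.1: L = 3; count equal: E = 0; n = 13.
Percentile rank = 100·(3 + 0.5·0)/13 = 100·3/13 = 23.08.

23.1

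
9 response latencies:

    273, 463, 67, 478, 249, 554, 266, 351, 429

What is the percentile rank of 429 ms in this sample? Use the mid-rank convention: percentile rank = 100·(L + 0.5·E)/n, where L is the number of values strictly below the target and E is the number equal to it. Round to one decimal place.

Sorted: 67, 249, 266, 273, 351, 429, 463, 478, 554.
Count below 429: L = 5; count equal: E = 1; n = 9.
Percentile rank = 100·(5 + 0.5·1)/9 = 100·5.5/9 = 61.11.

61.1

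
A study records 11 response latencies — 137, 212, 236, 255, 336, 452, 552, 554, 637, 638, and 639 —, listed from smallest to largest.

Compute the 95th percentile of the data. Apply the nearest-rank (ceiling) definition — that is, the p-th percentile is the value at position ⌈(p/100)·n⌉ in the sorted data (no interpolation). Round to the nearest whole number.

n = 11.
Position = ⌈95/100 · 11⌉ = ⌈10.45⌉ = 11.
The value at rank 11 is 639.

639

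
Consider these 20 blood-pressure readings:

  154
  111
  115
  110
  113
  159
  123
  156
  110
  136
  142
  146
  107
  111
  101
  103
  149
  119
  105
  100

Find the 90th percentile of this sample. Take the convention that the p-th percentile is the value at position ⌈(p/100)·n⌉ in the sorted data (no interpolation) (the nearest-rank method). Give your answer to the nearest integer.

Sorted: 100, 101, 103, 105, 107, 110, 110, 111, 111, 113, 115, 119, 123, 136, 142, 146, 149, 154, 156, 159.
n = 20.
Position = ⌈90/100 · 20⌉ = ⌈18⌉ = 18.
The value at rank 18 is 154.

154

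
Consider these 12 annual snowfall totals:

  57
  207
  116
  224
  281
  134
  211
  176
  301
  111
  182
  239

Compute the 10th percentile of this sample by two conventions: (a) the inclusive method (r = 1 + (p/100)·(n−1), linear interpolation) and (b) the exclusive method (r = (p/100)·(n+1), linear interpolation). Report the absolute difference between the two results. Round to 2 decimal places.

38.30

Sorted: 57, 111, 116, 134, 176, 182, 207, 211, 224, 239, 281, 301.
n = 12.
(a) r = 2.1; between ranks 2 (111) and 3 (116): 111.5.
(b) r = 1.3; between ranks 1 (57) and 2 (111): 73.2.
|111.5 − 73.2| = 38.3.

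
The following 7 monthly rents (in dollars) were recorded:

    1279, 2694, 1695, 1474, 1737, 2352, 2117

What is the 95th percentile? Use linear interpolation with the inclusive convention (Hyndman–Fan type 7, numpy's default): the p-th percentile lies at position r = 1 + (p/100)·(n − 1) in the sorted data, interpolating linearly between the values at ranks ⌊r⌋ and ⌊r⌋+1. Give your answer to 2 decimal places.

Sorted: 1279, 1474, 1695, 1737, 2117, 2352, 2694.
n = 7.
r = 1 + (95/100)·(7 − 1) = 1 + 5.7 = 6.7.
Rank 6 is 2352 and rank 7 is 2694.
Interpolate: 2352 + 0.7·(2694 − 2352) = 2352 + 0.7·342 = 2591.4.

2591.40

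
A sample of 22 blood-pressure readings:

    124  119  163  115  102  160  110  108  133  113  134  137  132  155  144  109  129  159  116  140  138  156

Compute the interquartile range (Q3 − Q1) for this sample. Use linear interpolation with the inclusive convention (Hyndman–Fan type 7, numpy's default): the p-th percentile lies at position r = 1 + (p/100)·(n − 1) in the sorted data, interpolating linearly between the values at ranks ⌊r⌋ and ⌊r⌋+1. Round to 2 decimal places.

27.75

Sorted: 102, 108, 109, 110, 113, 115, 116, 119, 124, 129, 132, 133, 134, 137, 138, 140, 144, 155, 156, 159, 160, 163.
n = 22.
P25: r = 6.25; ranks 6–7 are 115, 116; interpolating gives 115.25.
P75: r = 16.75; ranks 16–17 are 140, 144; interpolating gives 143.
Difference: 143 − 115.25 = 27.75.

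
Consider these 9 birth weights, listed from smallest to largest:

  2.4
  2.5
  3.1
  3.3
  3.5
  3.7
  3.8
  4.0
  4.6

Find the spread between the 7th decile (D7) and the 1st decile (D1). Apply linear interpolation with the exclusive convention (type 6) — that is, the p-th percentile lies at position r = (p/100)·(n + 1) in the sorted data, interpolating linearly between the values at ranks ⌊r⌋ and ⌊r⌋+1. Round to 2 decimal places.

n = 9.
P10: r = 1 (integer) → 2.4.
P70: r = 7 (integer) → 3.8.
Difference: 3.8 − 2.4 = 1.4.

1.40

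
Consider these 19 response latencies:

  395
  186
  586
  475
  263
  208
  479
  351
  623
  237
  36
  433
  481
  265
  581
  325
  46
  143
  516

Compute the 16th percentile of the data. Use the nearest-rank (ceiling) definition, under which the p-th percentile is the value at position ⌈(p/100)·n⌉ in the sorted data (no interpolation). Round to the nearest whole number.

Sorted: 36, 46, 143, 186, 208, 237, 263, 265, 325, 351, 395, 433, 475, 479, 481, 516, 581, 586, 623.
n = 19.
Position = ⌈16/100 · 19⌉ = ⌈3.04⌉ = 4.
The value at rank 4 is 186.

186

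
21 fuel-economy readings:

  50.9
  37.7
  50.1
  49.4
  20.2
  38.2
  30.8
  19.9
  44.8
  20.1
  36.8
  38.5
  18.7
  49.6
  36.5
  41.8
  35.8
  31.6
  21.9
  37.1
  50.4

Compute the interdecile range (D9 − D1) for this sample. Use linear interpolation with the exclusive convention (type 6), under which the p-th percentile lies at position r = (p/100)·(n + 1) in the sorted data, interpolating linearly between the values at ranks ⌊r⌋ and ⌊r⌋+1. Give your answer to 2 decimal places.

30.40

Sorted: 18.7, 19.9, 20.1, 20.2, 21.9, 30.8, 31.6, 35.8, 36.5, 36.8, 37.1, 37.7, 38.2, 38.5, 41.8, 44.8, 49.4, 49.6, 50.1, 50.4, 50.9.
n = 21.
P10: r = 2.2; ranks 2–3 are 19.9, 20.1; interpolating gives 19.94.
P90: r = 19.8; ranks 19–20 are 50.1, 50.4; interpolating gives 50.34.
Difference: 50.34 − 19.94 = 30.4.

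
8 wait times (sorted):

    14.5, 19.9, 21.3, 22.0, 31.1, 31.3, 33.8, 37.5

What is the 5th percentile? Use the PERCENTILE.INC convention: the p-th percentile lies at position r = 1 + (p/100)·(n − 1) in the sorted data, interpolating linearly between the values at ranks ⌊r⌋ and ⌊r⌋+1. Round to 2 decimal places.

16.39

n = 8.
r = 1 + (5/100)·(8 − 1) = 1 + 0.35 = 1.35.
Rank 1 is 14.5 and rank 2 is 19.9.
Interpolate: 14.5 + 0.35·(19.9 − 14.5) = 14.5 + 0.35·5.4 = 16.39.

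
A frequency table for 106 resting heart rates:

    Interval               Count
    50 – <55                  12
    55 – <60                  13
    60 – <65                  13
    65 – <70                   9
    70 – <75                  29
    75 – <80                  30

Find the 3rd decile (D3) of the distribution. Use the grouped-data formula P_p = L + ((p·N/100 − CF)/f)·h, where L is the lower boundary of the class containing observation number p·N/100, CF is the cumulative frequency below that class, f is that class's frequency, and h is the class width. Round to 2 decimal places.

62.62

N = 106; target position k = 30/100 · 106 = 31.8.
Cumulative frequencies: 12, 25, 38, 47, 76, 106.
Observation 31.8 falls in the class 60 – <65.
L = 60, CF = 25, f = 13, h = 5.
P30 = 60 + ((31.8 − 25)/13)·5 = 60 + 2.61538 = 62.6154.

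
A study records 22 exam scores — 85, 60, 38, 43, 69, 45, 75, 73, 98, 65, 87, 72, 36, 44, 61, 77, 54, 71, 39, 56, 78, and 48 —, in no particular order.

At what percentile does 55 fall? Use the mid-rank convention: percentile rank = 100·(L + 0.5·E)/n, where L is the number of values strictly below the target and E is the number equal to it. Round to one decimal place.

36.4

Sorted: 36, 38, 39, 43, 44, 45, 48, 54, 56, 60, 61, 65, 69, 71, 72, 73, 75, 77, 78, 85, 87, 98.
Count below 55: L = 8; count equal: E = 0; n = 22.
Percentile rank = 100·(8 + 0.5·0)/22 = 100·8/22 = 36.36.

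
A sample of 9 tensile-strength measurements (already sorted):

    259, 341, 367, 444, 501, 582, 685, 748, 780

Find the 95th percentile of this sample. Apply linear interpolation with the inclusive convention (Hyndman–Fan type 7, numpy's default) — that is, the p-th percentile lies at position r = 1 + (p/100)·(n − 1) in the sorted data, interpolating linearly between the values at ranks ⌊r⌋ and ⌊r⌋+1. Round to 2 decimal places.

n = 9.
r = 1 + (95/100)·(9 − 1) = 1 + 7.6 = 8.6.
Rank 8 is 748 and rank 9 is 780.
Interpolate: 748 + 0.6·(780 − 748) = 748 + 0.6·32 = 767.2.

767.20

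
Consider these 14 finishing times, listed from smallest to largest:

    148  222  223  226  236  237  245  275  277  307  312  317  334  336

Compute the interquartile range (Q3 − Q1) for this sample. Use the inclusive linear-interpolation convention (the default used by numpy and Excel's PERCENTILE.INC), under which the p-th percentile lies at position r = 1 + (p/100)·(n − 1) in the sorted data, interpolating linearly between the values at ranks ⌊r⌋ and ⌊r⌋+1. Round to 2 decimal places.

82.25

n = 14.
P25: r = 4.25; ranks 4–5 are 226, 236; interpolating gives 228.5.
P75: r = 10.75; ranks 10–11 are 307, 312; interpolating gives 310.75.
Difference: 310.75 − 228.5 = 82.25.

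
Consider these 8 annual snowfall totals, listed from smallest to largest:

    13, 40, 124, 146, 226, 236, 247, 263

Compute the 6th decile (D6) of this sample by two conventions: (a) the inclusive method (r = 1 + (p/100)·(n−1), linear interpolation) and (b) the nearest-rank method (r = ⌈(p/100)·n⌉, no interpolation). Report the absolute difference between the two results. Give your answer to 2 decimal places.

2.00

n = 8.
(a) r = 5.2; between ranks 5 (226) and 6 (236): 228.
(b) the nearest-rank method: rank 5 → 226.
|228 − 226| = 2.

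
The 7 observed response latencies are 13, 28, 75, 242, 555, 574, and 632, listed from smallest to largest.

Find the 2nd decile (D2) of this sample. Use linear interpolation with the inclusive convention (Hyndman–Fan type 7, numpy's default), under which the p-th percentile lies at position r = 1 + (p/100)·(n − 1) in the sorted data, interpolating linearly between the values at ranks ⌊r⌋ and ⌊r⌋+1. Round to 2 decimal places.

n = 7.
r = 1 + (20/100)·(7 − 1) = 1 + 1.2 = 2.2.
Rank 2 is 28 and rank 3 is 75.
Interpolate: 28 + 0.2·(75 − 28) = 28 + 0.2·47 = 37.4.

37.40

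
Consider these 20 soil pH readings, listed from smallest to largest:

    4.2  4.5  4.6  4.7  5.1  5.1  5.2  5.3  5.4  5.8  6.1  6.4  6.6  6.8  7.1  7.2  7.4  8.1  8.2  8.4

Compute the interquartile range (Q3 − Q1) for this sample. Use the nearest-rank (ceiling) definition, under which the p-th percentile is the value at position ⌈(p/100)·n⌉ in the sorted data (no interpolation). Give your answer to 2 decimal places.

2.00

n = 20.
P25: rank ⌈25/100·20⌉ = 5 → 5.1.
P75: rank ⌈75/100·20⌉ = 15 → 7.1.
Difference: 7.1 − 5.1 = 2.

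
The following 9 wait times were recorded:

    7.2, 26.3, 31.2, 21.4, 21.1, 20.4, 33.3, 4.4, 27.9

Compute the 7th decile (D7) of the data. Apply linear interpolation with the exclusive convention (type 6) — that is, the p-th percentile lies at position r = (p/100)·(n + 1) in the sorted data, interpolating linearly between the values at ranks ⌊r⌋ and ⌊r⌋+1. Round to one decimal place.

Sorted: 4.4, 7.2, 20.4, 21.1, 21.4, 26.3, 27.9, 31.2, 33.3.
n = 9.
r = (70/100)·(9 + 1) = 7.
r is an integer, so P70 is the value at rank 7: 27.9.

27.9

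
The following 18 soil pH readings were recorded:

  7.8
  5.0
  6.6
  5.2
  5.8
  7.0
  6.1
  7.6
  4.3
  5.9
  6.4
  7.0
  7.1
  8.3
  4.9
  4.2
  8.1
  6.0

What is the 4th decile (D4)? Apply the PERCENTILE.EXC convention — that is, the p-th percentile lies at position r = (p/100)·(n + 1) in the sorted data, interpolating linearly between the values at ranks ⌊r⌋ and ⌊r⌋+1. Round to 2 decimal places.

5.96

Sorted: 4.2, 4.3, 4.9, 5.0, 5.2, 5.8, 5.9, 6.0, 6.1, 6.4, 6.6, 7.0, 7.0, 7.1, 7.6, 7.8, 8.1, 8.3.
n = 18.
r = (40/100)·(18 + 1) = 7.6.
Rank 7 is 5.9 and rank 8 is 6.0.
Interpolate: 5.9 + 0.6·(6.0 − 5.9) = 5.9 + 0.6·0.1 = 5.96.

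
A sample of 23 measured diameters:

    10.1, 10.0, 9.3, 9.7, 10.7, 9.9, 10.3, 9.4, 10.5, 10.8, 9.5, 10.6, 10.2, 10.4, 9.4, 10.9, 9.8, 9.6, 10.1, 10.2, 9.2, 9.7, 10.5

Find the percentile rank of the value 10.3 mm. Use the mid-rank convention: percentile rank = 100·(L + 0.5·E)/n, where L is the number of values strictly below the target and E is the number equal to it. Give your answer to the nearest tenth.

67.4

Sorted: 9.2, 9.3, 9.4, 9.4, 9.5, 9.6, 9.7, 9.7, 9.8, 9.9, 10.0, 10.1, 10.1, 10.2, 10.2, 10.3, 10.4, 10.5, 10.5, 10.6, 10.7, 10.8, 10.9.
Count below 10.3: L = 15; count equal: E = 1; n = 23.
Percentile rank = 100·(15 + 0.5·1)/23 = 100·15.5/23 = 67.39.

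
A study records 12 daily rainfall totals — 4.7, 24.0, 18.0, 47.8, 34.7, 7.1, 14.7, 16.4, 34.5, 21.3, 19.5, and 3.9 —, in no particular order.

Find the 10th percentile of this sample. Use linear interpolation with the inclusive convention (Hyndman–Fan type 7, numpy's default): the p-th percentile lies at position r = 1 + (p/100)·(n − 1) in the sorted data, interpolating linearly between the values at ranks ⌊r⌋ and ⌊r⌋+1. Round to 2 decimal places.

Sorted: 3.9, 4.7, 7.1, 14.7, 16.4, 18.0, 19.5, 21.3, 24.0, 34.5, 34.7, 47.8.
n = 12.
r = 1 + (10/100)·(12 − 1) = 1 + 1.1 = 2.1.
Rank 2 is 4.7 and rank 3 is 7.1.
Interpolate: 4.7 + 0.1·(7.1 − 4.7) = 4.7 + 0.1·2.4 = 4.94.

4.94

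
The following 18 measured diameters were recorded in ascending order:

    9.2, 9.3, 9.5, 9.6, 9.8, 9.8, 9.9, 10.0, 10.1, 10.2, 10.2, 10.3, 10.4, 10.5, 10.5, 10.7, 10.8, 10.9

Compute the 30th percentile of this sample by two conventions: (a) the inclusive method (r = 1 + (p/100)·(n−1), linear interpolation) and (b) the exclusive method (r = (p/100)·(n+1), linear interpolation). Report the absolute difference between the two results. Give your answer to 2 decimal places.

n = 18.
(a) r = 6.1; between ranks 6 (9.8) and 7 (9.9): 9.81.
(b) r = 5.7; between ranks 5 (9.8) and 6 (9.8): 9.8.
|9.81 − 9.8| = 0.01.

0.01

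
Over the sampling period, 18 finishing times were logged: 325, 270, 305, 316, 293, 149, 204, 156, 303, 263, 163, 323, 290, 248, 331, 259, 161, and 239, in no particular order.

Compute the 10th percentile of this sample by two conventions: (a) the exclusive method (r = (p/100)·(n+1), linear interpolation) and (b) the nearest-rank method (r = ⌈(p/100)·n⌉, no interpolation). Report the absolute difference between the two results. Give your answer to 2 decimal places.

Sorted: 149, 156, 161, 163, 204, 239, 248, 259, 263, 270, 290, 293, 303, 305, 316, 323, 325, 331.
n = 18.
(a) r = 1.9; between ranks 1 (149) and 2 (156): 155.3.
(b) the nearest-rank method: rank 2 → 156.
|155.3 − 156| = 0.7.

0.70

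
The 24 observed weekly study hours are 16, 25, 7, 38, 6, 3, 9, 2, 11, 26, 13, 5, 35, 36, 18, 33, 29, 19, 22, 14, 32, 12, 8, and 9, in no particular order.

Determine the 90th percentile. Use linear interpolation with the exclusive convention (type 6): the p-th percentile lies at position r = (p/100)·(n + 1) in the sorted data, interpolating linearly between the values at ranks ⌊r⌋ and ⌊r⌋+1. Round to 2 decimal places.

35.50

Sorted: 2, 3, 5, 6, 7, 8, 9, 9, 11, 12, 13, 14, 16, 18, 19, 22, 25, 26, 29, 32, 33, 35, 36, 38.
n = 24.
r = (90/100)·(24 + 1) = 22.5.
Rank 22 is 35 and rank 23 is 36.
Interpolate: 35 + 0.5·(36 − 35) = 35 + 0.5·1 = 35.5.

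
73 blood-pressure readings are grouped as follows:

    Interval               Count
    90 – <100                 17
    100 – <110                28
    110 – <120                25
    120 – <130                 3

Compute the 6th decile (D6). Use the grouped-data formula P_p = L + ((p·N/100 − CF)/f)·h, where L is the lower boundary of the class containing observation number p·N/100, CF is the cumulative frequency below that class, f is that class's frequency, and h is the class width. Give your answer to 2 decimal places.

109.57

N = 73; target position k = 60/100 · 73 = 43.8.
Cumulative frequencies: 17, 45, 70, 73.
Observation 43.8 falls in the class 100 – <110.
L = 100, CF = 17, f = 28, h = 10.
P60 = 100 + ((43.8 − 17)/28)·10 = 100 + 9.57143 = 109.571.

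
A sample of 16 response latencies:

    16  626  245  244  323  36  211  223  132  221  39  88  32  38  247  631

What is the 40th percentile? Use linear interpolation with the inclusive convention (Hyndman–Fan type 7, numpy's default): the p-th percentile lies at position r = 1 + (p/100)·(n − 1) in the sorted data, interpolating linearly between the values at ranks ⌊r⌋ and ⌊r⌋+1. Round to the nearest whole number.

Sorted: 16, 32, 36, 38, 39, 88, 132, 211, 221, 223, 244, 245, 247, 323, 626, 631.
n = 16.
r = 1 + (40/100)·(16 − 1) = 1 + 6 = 7.
r is an integer, so P40 is the value at rank 7: 132.

132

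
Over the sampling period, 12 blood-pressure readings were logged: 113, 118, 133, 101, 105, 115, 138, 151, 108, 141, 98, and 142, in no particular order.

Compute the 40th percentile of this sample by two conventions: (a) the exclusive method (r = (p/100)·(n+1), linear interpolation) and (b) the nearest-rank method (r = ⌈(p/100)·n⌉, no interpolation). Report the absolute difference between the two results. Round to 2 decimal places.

Sorted: 98, 101, 105, 108, 113, 115, 118, 133, 138, 141, 142, 151.
n = 12.
(a) r = 5.2; between ranks 5 (113) and 6 (115): 113.4.
(b) the nearest-rank method: rank 5 → 113.
|113.4 − 113| = 0.4.

0.40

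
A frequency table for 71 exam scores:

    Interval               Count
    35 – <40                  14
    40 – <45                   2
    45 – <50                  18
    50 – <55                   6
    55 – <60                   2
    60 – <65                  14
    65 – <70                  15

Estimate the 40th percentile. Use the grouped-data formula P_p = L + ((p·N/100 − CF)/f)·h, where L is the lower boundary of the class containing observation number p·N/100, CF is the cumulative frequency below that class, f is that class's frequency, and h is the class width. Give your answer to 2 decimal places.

N = 71; target position k = 40/100 · 71 = 28.4.
Cumulative frequencies: 14, 16, 34, 40, 42, 56, 71.
Observation 28.4 falls in the class 45 – <50.
L = 45, CF = 16, f = 18, h = 5.
P40 = 45 + ((28.4 − 16)/18)·5 = 45 + 3.44444 = 48.4444.

48.44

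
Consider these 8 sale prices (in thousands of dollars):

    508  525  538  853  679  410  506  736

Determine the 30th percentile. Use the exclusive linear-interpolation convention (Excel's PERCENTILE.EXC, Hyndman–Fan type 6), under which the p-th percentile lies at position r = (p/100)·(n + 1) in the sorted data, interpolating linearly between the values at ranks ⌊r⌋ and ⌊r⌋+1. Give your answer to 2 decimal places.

507.40

Sorted: 410, 506, 508, 525, 538, 679, 736, 853.
n = 8.
r = (30/100)·(8 + 1) = 2.7.
Rank 2 is 506 and rank 3 is 508.
Interpolate: 506 + 0.7·(508 − 506) = 506 + 0.7·2 = 507.4.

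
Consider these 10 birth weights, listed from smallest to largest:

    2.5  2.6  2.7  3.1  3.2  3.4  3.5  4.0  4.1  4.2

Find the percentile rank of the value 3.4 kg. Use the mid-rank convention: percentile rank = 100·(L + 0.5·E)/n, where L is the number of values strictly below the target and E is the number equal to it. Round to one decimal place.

55.0

Count below 3.4: L = 5; count equal: E = 1; n = 10.
Percentile rank = 100·(5 + 0.5·1)/10 = 100·5.5/10 = 55.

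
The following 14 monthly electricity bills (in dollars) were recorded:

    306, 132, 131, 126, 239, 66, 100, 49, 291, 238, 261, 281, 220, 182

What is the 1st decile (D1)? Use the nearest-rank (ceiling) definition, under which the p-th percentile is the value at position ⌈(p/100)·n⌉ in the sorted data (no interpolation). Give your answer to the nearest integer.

66

Sorted: 49, 66, 100, 126, 131, 132, 182, 220, 238, 239, 261, 281, 291, 306.
n = 14.
Position = ⌈10/100 · 14⌉ = ⌈1.4⌉ = 2.
The value at rank 2 is 66.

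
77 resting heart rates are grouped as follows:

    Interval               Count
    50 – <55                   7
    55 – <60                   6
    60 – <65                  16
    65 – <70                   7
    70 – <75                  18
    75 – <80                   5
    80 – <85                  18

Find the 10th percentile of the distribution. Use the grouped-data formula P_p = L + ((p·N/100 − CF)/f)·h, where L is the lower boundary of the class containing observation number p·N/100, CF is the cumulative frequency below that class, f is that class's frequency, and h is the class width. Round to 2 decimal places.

55.58

N = 77; target position k = 10/100 · 77 = 7.7.
Cumulative frequencies: 7, 13, 29, 36, 54, 59, 77.
Observation 7.7 falls in the class 55 – <60.
L = 55, CF = 7, f = 6, h = 5.
P10 = 55 + ((7.7 − 7)/6)·5 = 55 + 0.583333 = 55.5833.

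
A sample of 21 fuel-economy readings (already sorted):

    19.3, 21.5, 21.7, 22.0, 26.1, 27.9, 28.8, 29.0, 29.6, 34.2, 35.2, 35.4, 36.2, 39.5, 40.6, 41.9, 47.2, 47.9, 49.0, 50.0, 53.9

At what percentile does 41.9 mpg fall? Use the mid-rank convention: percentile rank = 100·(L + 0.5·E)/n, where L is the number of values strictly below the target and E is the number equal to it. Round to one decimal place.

73.8

Count below 41.9: L = 15; count equal: E = 1; n = 21.
Percentile rank = 100·(15 + 0.5·1)/21 = 100·15.5/21 = 73.81.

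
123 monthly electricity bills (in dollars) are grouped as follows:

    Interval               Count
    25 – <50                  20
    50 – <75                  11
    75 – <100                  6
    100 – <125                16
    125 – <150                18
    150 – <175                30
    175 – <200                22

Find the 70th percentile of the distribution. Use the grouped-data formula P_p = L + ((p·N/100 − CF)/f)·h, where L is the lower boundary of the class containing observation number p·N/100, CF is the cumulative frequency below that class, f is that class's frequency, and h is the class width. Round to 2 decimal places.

162.58

N = 123; target position k = 70/100 · 123 = 86.1.
Cumulative frequencies: 20, 31, 37, 53, 71, 101, 123.
Observation 86.1 falls in the class 150 – <175.
L = 150, CF = 71, f = 30, h = 25.
P70 = 150 + ((86.1 − 71)/30)·25 = 150 + 12.5833 = 162.583.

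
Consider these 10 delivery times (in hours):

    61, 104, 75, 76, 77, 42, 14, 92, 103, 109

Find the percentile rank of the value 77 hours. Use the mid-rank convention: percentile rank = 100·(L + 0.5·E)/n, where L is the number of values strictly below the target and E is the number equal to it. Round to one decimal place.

Sorted: 14, 42, 61, 75, 76, 77, 92, 103, 104, 109.
Count below 77: L = 5; count equal: E = 1; n = 10.
Percentile rank = 100·(5 + 0.5·1)/10 = 100·5.5/10 = 55.

55.0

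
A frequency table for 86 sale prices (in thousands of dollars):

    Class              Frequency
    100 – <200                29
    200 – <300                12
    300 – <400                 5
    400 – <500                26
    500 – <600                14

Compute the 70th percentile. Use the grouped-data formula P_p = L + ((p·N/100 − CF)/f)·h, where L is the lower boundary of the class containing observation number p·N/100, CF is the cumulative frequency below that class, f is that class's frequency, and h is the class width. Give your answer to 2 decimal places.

454.62

N = 86; target position k = 70/100 · 86 = 60.2.
Cumulative frequencies: 29, 41, 46, 72, 86.
Observation 60.2 falls in the class 400 – <500.
L = 400, CF = 46, f = 26, h = 100.
P70 = 400 + ((60.2 − 46)/26)·100 = 400 + 54.6154 = 454.615.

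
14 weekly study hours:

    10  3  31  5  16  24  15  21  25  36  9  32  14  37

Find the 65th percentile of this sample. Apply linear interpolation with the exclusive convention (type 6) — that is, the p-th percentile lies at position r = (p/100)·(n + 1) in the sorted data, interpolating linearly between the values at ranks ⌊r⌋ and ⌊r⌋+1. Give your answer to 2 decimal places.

24.75

Sorted: 3, 5, 9, 10, 14, 15, 16, 21, 24, 25, 31, 32, 36, 37.
n = 14.
r = (65/100)·(14 + 1) = 9.75.
Rank 9 is 24 and rank 10 is 25.
Interpolate: 24 + 0.75·(25 − 24) = 24 + 0.75·1 = 24.75.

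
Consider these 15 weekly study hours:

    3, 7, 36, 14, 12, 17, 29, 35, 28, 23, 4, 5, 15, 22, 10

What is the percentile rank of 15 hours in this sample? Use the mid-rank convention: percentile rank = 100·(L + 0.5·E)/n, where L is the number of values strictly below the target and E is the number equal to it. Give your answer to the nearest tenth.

50.0

Sorted: 3, 4, 5, 7, 10, 12, 14, 15, 17, 22, 23, 28, 29, 35, 36.
Count below 15: L = 7; count equal: E = 1; n = 15.
Percentile rank = 100·(7 + 0.5·1)/15 = 100·7.5/15 = 50.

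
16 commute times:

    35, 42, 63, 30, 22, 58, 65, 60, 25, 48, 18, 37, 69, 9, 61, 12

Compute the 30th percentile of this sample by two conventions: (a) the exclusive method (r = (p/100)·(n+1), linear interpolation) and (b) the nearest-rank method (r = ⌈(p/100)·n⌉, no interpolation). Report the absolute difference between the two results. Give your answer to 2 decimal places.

0.50

Sorted: 9, 12, 18, 22, 25, 30, 35, 37, 42, 48, 58, 60, 61, 63, 65, 69.
n = 16.
(a) r = 5.1; between ranks 5 (25) and 6 (30): 25.5.
(b) the nearest-rank method: rank 5 → 25.
|25.5 − 25| = 0.5.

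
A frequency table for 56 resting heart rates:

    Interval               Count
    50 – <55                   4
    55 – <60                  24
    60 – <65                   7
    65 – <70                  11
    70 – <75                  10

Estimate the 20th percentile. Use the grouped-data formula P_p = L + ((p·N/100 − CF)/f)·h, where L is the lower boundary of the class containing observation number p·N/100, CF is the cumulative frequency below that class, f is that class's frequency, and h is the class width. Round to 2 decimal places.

56.50

N = 56; target position k = 20/100 · 56 = 11.2.
Cumulative frequencies: 4, 28, 35, 46, 56.
Observation 11.2 falls in the class 55 – <60.
L = 55, CF = 4, f = 24, h = 5.
P20 = 55 + ((11.2 − 4)/24)·5 = 55 + 1.5 = 56.5.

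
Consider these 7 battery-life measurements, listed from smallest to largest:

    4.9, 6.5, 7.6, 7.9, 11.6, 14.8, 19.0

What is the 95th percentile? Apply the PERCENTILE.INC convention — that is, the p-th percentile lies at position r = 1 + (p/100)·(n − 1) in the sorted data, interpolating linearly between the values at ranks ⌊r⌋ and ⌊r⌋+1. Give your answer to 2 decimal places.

n = 7.
r = 1 + (95/100)·(7 − 1) = 1 + 5.7 = 6.7.
Rank 6 is 14.8 and rank 7 is 19.0.
Interpolate: 14.8 + 0.7·(19.0 − 14.8) = 14.8 + 0.7·4.2 = 17.74.

17.74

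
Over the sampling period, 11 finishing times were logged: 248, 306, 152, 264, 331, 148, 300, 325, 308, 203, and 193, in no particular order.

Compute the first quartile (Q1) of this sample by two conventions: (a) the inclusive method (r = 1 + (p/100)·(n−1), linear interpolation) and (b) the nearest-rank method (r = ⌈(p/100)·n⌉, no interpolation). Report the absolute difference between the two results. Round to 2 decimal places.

Sorted: 148, 152, 193, 203, 248, 264, 300, 306, 308, 325, 331.
n = 11.
(a) r = 3.5; between ranks 3 (193) and 4 (203): 198.
(b) the nearest-rank method: rank 3 → 193.
|198 − 193| = 5.

5.00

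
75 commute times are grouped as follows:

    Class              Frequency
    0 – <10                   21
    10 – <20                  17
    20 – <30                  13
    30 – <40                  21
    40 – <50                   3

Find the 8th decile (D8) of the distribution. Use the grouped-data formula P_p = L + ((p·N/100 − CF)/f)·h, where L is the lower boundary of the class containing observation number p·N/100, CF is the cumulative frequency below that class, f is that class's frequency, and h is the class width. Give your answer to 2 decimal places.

N = 75; target position k = 80/100 · 75 = 60.
Cumulative frequencies: 21, 38, 51, 72, 75.
Observation 60 falls in the class 30 – <40.
L = 30, CF = 51, f = 21, h = 10.
P80 = 30 + ((60 − 51)/21)·10 = 30 + 4.28571 = 34.2857.

34.29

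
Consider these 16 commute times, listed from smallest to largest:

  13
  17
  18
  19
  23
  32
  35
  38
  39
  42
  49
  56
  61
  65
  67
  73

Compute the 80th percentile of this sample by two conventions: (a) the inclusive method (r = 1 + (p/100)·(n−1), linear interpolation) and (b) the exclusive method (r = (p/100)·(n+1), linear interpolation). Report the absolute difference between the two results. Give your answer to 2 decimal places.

n = 16.
(a) r = 13 → value at rank 13 = 61.
(b) r = 13.6; between ranks 13 (61) and 14 (65): 63.4.
|61 − 63.4| = 2.4.

2.40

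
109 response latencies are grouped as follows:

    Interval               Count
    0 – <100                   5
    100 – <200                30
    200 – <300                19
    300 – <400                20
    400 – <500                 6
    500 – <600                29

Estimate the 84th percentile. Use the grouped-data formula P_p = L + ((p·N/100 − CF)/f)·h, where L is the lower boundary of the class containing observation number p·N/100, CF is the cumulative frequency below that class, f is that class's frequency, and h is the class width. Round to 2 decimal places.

N = 109; target position k = 84/100 · 109 = 91.56.
Cumulative frequencies: 5, 35, 54, 74, 80, 109.
Observation 91.56 falls in the class 500 – <600.
L = 500, CF = 80, f = 29, h = 100.
P84 = 500 + ((91.56 − 80)/29)·100 = 500 + 39.8621 = 539.862.

539.86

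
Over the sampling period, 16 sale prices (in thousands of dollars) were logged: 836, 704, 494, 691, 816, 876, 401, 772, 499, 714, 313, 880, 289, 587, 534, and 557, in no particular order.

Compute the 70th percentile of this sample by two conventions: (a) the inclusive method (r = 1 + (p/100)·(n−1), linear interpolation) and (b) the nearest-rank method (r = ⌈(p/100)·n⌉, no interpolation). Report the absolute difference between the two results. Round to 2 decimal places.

Sorted: 289, 313, 401, 494, 499, 534, 557, 587, 691, 704, 714, 772, 816, 836, 876, 880.
n = 16.
(a) r = 11.5; between ranks 11 (714) and 12 (772): 743.
(b) the nearest-rank method: rank 12 → 772.
|743 − 772| = 29.

29.00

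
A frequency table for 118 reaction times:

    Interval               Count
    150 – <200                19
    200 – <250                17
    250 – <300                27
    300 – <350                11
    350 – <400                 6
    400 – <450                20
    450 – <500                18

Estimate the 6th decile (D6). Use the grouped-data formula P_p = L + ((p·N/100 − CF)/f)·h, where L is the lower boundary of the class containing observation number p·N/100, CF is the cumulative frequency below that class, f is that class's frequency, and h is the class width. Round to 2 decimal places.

335.45

N = 118; target position k = 60/100 · 118 = 70.8.
Cumulative frequencies: 19, 36, 63, 74, 80, 100, 118.
Observation 70.8 falls in the class 300 – <350.
L = 300, CF = 63, f = 11, h = 50.
P60 = 300 + ((70.8 − 63)/11)·50 = 300 + 35.4545 = 335.455.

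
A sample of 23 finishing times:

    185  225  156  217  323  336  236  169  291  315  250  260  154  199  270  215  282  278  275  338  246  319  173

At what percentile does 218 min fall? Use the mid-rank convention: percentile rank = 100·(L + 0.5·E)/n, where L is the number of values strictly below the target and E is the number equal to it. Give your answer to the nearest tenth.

Sorted: 154, 156, 169, 173, 185, 199, 215, 217, 225, 236, 246, 250, 260, 270, 275, 278, 282, 291, 315, 319, 323, 336, 338.
Count below 218: L = 8; count equal: E = 0; n = 23.
Percentile rank = 100·(8 + 0.5·0)/23 = 100·8/23 = 34.78.

34.8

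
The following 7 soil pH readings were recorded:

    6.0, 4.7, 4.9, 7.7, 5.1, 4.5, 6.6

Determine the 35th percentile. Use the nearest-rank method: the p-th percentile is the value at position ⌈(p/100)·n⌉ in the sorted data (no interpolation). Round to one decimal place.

4.9

Sorted: 4.5, 4.7, 4.9, 5.1, 6.0, 6.6, 7.7.
n = 7.
Position = ⌈35/100 · 7⌉ = ⌈2.45⌉ = 3.
The value at rank 3 is 4.9.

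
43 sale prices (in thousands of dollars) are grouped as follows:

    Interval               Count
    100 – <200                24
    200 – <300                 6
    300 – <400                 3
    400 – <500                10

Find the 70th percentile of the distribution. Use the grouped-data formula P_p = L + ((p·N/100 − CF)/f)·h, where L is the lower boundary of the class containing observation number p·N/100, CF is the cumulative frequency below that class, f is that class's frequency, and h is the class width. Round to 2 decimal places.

303.33

N = 43; target position k = 70/100 · 43 = 30.1.
Cumulative frequencies: 24, 30, 33, 43.
Observation 30.1 falls in the class 300 – <400.
L = 300, CF = 30, f = 3, h = 100.
P70 = 300 + ((30.1 − 30)/3)·100 = 300 + 3.33333 = 303.333.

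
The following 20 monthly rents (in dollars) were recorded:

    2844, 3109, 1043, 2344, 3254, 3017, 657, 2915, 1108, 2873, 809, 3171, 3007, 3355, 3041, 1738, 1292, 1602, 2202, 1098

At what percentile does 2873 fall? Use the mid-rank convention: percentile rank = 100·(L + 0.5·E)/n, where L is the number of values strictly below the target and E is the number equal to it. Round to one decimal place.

57.5

Sorted: 657, 809, 1043, 1098, 1108, 1292, 1602, 1738, 2202, 2344, 2844, 2873, 2915, 3007, 3017, 3041, 3109, 3171, 3254, 3355.
Count below 2873: L = 11; count equal: E = 1; n = 20.
Percentile rank = 100·(11 + 0.5·1)/20 = 100·11.5/20 = 57.5.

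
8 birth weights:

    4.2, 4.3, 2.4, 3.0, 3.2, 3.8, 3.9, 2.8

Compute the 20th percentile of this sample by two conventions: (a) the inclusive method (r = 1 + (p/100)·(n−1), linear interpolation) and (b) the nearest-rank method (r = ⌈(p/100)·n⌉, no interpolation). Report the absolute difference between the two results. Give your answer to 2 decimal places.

Sorted: 2.4, 2.8, 3.0, 3.2, 3.8, 3.9, 4.2, 4.3.
n = 8.
(a) r = 2.4; between ranks 2 (2.8) and 3 (3.0): 2.88.
(b) the nearest-rank method: rank 2 → 2.8.
|2.88 − 2.8| = 0.08.

0.08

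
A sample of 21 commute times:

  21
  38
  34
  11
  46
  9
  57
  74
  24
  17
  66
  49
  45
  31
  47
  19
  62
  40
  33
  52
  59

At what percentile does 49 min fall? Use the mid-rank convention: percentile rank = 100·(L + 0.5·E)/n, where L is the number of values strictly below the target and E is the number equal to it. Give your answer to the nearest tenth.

69.0

Sorted: 9, 11, 17, 19, 21, 24, 31, 33, 34, 38, 40, 45, 46, 47, 49, 52, 57, 59, 62, 66, 74.
Count below 49: L = 14; count equal: E = 1; n = 21.
Percentile rank = 100·(14 + 0.5·1)/21 = 100·14.5/21 = 69.05.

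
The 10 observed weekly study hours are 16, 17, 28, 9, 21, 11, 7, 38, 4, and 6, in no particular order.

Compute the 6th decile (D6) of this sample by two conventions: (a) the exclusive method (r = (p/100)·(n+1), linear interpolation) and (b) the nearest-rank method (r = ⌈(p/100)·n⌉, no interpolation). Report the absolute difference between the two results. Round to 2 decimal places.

Sorted: 4, 6, 7, 9, 11, 16, 17, 21, 28, 38.
n = 10.
(a) r = 6.6; between ranks 6 (16) and 7 (17): 16.6.
(b) the nearest-rank method: rank 6 → 16.
|16.6 − 16| = 0.6.

0.60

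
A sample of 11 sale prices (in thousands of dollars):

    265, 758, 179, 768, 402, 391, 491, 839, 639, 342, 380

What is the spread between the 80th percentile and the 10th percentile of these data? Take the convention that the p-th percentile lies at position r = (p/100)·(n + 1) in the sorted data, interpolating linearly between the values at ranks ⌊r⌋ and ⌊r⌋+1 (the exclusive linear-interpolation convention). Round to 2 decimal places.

567.80

Sorted: 179, 265, 342, 380, 391, 402, 491, 639, 758, 768, 839.
n = 11.
P10: r = 1.2; ranks 1–2 are 179, 265; interpolating gives 196.2.
P80: r = 9.6; ranks 9–10 are 758, 768; interpolating gives 764.
Difference: 764 − 196.2 = 567.8.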